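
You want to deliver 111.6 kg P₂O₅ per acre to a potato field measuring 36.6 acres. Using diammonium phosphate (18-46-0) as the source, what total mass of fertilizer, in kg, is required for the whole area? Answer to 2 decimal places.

8879.48 kg

Product per acre = 111.6 / 46% = 242.609 kg.
Total product = 242.609 × 36.6 = 8879.478 kg.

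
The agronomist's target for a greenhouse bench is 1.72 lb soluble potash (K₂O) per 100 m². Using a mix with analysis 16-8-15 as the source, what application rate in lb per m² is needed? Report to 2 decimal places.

Product per 100 m² = 1.72 / 15% = 11.4667 lb.
Convert to per m²: 11.4667 × 0.01 = 0.114667 lb.

0.11 lb of product per sq m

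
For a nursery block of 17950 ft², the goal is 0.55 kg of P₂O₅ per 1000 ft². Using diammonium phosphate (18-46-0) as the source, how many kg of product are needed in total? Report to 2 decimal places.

21.46 kg

Product per 1000 ft² = 0.55 / 46% = 1.19565 kg.
Total product = 1.19565 × 17950 / 1000 = 21.462 kg.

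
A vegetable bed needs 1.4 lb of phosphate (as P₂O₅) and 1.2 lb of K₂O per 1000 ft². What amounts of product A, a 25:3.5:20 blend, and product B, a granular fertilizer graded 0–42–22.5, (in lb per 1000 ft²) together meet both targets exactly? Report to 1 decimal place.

Let a = lb of product A, b = lb of product B (per 1000 ft²).
P₂O₅: 0.035·a + 0.42·b = 1.4
K₂O: 0.2·a + 0.225·b = 1.2
Solving simultaneously: a = 2.48276, b = 3.12644.

2.5 lb product A, 3.1 lb product B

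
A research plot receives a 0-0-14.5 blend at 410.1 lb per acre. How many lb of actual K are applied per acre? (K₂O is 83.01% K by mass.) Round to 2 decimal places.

49.36 lb K per acre

K₂O per acre = 410.1 × 14.5% = 59.4645 lb.
Elemental K = 59.4645 × 0.8301 = 49.3615 lb per acre.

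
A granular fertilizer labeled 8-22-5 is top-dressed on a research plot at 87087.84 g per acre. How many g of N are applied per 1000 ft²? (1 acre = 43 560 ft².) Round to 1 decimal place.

nitrogen per acre = 87087.84 × 8% = 6967.03 g.
Convert to per 1000 ft²: 6967.03 × 0.0229568 = 159.941 g.

159.9 g N per thousand sq ft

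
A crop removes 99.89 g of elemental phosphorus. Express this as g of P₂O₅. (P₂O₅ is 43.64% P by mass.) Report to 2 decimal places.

P₂O₅ = 99.89 / 0.4364 = 228.896 g.

228.90 g P₂O₅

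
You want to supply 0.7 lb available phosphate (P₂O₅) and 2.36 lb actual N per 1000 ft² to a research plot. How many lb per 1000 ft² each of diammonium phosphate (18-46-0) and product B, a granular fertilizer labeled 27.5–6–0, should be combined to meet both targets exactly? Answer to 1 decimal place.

0.4 lb diammonium phosphate, 8.3 lb product B

With a, b = lb per 1000 ft² of diammonium phosphate and product B:
P₂O₅: 0.46·a + 0.06·b = 0.7
N: 0.18·a + 0.275·b = 2.36
Eliminate a: (row1) − 0.46/0.18·(row2) → -0.642778·b = -5.33111, so b = 8.29386.
Back-substitute: a = (0.7 − 0.06·8.29386) / 0.46 = 0.439931.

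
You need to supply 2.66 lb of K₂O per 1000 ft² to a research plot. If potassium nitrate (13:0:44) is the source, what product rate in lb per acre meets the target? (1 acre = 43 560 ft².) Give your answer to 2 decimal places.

263.34 lb of product per acre

Product per 1000 ft² = 2.66 / 44% = 6.04545 lb.
Convert to per acre: 6.04545 × 43.56 = 263.34 lb.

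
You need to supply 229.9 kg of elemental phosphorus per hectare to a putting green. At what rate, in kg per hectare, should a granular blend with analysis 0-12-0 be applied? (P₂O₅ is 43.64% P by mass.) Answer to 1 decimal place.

As P₂O₅: 229.9 / 0.4364 = 526.81 kg per hectare.
Product per hectare = 526.81 / 12% = 4390.09 kg.

4390.1 kg of product per hectare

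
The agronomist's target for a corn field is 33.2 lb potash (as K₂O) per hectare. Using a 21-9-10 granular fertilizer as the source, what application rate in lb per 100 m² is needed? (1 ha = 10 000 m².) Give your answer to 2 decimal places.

3.32 lb of product per hundred sq m

Product per hectare = 33.2 / 10% = 332 lb.
Convert to per 100 m²: 332 × 0.01 = 3.32 lb.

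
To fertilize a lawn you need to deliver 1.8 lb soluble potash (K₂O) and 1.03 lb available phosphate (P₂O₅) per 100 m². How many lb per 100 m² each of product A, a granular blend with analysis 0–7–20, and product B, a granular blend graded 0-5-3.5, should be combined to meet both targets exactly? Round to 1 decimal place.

7.1 lb product A, 10.6 lb product B

Per-100 m² balance (a = product A, b = product B):
K₂O: 0.2·a + 0.035·b = 1.8
P₂O₅: 0.07·a + 0.05·b = 1.03
Eliminate b: (row1) − 0.035/0.05·(row2) → 0.151·a = 1.079, so a = 7.1457.
Then b = (1.03 − 0.07·7.1457) / 0.05 = 10.596.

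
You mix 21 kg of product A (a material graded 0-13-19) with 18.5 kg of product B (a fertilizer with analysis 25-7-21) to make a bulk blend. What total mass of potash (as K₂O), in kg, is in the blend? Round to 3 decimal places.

K₂O mass = 19%×21 + 21%×18.5 = 7.875 kg.

7.875 kg K₂O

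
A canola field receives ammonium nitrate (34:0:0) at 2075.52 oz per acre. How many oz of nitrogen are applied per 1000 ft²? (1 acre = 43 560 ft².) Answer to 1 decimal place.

nitrogen per acre = 2075.52 × 34% = 705.677 oz.
Convert to per 1000 ft²: 705.677 × 0.0229568 = 16.2001 oz.

16.2 oz N per thousand sq ft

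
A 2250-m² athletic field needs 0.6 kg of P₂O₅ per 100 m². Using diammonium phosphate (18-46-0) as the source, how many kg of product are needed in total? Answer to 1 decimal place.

29.3 kg

Product per 100 m² = 0.6 / 46% = 1.30435 kg.
Total product = 1.30435 × 2250 / 100 = 29.3478 kg.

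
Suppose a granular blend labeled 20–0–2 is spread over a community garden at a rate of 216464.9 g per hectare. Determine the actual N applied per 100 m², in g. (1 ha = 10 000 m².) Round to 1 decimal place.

432.9 g N per hundred sq m

nitrogen per hectare = 216464.9 × 20% = 43293 g.
Convert to per 100 m²: 43293 × 0.01 = 432.93 g.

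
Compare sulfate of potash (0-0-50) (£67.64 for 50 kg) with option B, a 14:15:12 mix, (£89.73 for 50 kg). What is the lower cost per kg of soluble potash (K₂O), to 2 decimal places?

sulfate of potash: K₂O per bag = 50 × 50% = 25 kg; cost = 67.64 / 25 = £2.7056/kg K₂O.
option B: K₂O per bag = 50 × 12% = 6 kg; cost = 89.73 / 6 = £14.9550/kg K₂O.
sulfate of potash is cheaper.

£2.71 per kg K₂O (sulfate of potash)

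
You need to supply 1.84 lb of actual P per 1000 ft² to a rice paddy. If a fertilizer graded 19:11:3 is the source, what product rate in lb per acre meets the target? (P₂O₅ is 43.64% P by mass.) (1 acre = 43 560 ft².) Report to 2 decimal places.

1669.66 lb of product per acre

As P₂O₅: 1.84 / 0.4364 = 4.21632 lb per 1000 ft².
Product per 1000 ft² = 4.21632 / 11% = 38.3301 lb.
Convert to per acre: 38.3301 × 43.56 = 1669.661 lb.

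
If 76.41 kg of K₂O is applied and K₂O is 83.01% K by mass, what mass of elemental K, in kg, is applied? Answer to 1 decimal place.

K = 76.41 × 0.8301 = 63.4279 kg.

63.4 kg K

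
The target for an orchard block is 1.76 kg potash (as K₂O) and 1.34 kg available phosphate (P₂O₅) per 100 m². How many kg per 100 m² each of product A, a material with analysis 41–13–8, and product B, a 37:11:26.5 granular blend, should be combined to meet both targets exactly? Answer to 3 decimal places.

With a, b = kg per 100 m² of product A and product B:
K₂O: 0.08·a + 0.265·b = 1.76
P₂O₅: 0.13·a + 0.11·b = 1.34
From row1: a = (1.76 − 0.265·b) / 0.08.
Into row2: 0.13·(1.76 − 0.265·b)/0.08 + 0.11·b = 1.34 → b = 4.74074, a = 6.2963.

6.296 kg product A, 4.741 kg product B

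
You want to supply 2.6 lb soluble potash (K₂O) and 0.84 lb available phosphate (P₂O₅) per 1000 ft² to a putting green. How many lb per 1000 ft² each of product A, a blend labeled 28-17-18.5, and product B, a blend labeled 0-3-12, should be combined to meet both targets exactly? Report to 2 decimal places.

1.54 lb product A, 19.30 lb product B

With a, b = lb per 1000 ft² of product A and product B:
K₂O: 0.185·a + 0.12·b = 2.6
P₂O₅: 0.17·a + 0.03·b = 0.84
Solving simultaneously: a = 1.53535, b = 19.2997.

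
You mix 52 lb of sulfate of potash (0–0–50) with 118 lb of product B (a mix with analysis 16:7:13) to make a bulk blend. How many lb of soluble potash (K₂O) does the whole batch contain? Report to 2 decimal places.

K₂O mass = 50%×52 + 13%×118 = 41.34 lb.

41.34 lb K₂O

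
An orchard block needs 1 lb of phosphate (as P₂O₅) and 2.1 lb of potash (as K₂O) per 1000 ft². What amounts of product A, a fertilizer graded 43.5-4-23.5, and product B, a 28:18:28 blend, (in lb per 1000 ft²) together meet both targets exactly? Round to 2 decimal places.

3.15 lb product A, 4.86 lb product B

With a, b = lb per 1000 ft² of product A and product B:
P₂O₅: 0.04·a + 0.18·b = 1
K₂O: 0.235·a + 0.28·b = 2.1
From row1: a = (1 − 0.18·b) / 0.04.
Into row2: 0.235·(1 − 0.18·b)/0.04 + 0.28·b = 2.1 → b = 4.85531, a = 3.15113.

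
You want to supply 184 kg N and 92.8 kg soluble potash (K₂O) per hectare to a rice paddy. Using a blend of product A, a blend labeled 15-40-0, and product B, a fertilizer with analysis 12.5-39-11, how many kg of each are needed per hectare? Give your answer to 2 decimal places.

With a, b = kg per hectare of product A and product B:
N: 0.15·a + 0.125·b = 184
K₂O: 0·a + 0.11·b = 92.8
Solving simultaneously: a = 523.636, b = 843.636.

523.64 kg product A, 843.64 kg product B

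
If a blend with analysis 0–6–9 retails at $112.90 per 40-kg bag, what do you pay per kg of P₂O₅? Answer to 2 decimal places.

$47.04 per kg P₂O₅

P₂O₅ in bag = 40 × 6% = 2.4 kg.
Cost per kg P₂O₅ = $112.90 / 2.4 = $47.0417.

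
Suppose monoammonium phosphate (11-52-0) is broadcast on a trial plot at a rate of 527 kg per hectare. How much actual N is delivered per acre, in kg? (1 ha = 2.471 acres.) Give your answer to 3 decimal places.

nitrogen per hectare = 527 × 11% = 57.97 kg.
Convert to per acre: 57.97 × 0.404694 = 23.4601 kg.

23.460 kg N per acre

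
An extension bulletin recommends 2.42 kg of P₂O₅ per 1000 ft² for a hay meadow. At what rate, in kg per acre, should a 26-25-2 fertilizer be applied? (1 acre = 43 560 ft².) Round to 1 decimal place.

421.7 kg of product per acre

Product per 1000 ft² = 2.42 / 25% = 9.68 kg.
Convert to per acre: 9.68 × 43.56 = 421.661 kg.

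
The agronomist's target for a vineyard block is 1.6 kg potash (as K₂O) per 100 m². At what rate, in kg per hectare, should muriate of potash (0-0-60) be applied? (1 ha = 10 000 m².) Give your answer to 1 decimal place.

266.7 kg of product per hectare

Product per 100 m² = 1.6 / 60% = 2.66667 kg.
Convert to per hectare: 2.66667 × 100 = 266.667 kg.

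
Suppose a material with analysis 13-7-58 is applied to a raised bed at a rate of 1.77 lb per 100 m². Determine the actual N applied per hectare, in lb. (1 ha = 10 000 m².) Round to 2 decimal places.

23.01 lb N per hectare

nitrogen per 100 m² = 1.77 × 13% = 0.2301 lb.
Convert to per hectare: 0.2301 × 100 = 23.01 lb.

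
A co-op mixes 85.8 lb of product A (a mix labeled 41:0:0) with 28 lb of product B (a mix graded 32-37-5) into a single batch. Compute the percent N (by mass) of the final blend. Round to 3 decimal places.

38.786% N

Total mass = 85.8 + 28 = 113.8 lb.
N mass = 41%×85.8 + 32%×28 = 44.138 lb.
% N = 44.138 / 113.8 = 38.7856%.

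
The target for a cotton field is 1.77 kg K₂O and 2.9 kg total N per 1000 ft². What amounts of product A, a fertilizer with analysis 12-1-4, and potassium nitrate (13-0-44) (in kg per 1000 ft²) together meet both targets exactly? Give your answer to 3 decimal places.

Let a = kg of product A, b = kg of potassium nitrate (per 1000 ft²).
K₂O: 0.04·a + 0.44·b = 1.77
N: 0.12·a + 0.13·b = 2.9
Solving simultaneously: a = 21.9727, b = 2.02521.

21.973 kg product A, 2.025 kg potassium nitrate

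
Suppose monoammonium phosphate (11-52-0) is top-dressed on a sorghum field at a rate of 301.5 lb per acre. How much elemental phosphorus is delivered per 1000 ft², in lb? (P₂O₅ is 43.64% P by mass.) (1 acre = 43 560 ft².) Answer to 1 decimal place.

1.6 lb P per thousand sq ft

P₂O₅ per acre = 301.5 × 52% = 156.78 lb.
Elemental P = 156.78 × 0.4364 = 68.4188 lb per acre.
Convert to per 1000 ft²: 68.4188 × 0.0229568 = 1.57068 lb.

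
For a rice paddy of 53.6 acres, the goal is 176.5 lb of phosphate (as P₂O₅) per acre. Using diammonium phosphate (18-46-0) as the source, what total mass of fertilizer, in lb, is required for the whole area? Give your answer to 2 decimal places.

20566.09 lb

Product per acre = 176.5 / 46% = 383.696 lb.
Total product = 383.696 × 53.6 = 20566.087 lb.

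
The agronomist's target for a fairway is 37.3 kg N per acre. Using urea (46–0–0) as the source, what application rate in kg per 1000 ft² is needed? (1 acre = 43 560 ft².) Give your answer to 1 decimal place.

1.9 kg of product per thousand sq ft

Product per acre = 37.3 / 46% = 81.087 kg.
Convert to per 1000 ft²: 81.087 × 0.0229568 = 1.8615 kg.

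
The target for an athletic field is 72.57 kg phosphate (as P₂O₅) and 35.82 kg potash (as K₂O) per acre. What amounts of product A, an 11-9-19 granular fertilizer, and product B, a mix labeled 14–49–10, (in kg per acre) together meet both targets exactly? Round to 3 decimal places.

122.411 kg product A, 125.618 kg product B

Let a = kg of product A, b = kg of product B (per acre).
P₂O₅: 0.09·a + 0.49·b = 72.57
K₂O: 0.19·a + 0.1·b = 35.82
Eliminate b: (row1) − 0.49/0.1·(row2) → -0.841·a = -102.948, so a = 122.4114.
Then b = (35.82 − 0.19·122.4114) / 0.1 = 125.6183.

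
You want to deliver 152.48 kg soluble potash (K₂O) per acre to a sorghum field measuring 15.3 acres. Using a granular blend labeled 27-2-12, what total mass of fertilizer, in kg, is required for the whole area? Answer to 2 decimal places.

19441.20 kg

Product per acre = 152.48 / 12% = 1270.67 kg.
Total product = 1270.67 × 15.3 = 19441.2 kg.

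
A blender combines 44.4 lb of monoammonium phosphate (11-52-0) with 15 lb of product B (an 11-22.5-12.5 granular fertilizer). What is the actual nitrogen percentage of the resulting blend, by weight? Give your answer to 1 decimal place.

Total mass = 44.4 + 15 = 59.4 lb.
N mass = 11%×44.4 + 11%×15 = 6.534 lb.
% N = 6.534 / 59.4 = 11%.

11.0% N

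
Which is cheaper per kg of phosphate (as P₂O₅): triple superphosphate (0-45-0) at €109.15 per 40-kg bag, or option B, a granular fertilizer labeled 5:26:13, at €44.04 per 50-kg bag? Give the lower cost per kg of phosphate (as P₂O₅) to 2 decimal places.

€3.39 per kg P₂O₅ (option B)

triple superphosphate: P₂O₅ per bag = 40 × 45% = 18 kg; cost = 109.15 / 18 = €6.0639/kg P₂O₅.
option B: P₂O₅ per bag = 50 × 26% = 13 kg; cost = 44.04 / 13 = €3.3877/kg P₂O₅.
option B is cheaper.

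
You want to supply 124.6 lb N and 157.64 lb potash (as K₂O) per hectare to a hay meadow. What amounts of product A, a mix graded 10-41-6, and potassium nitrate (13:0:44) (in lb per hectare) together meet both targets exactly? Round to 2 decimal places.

With a, b = lb per hectare of product A and potassium nitrate:
N: 0.1·a + 0.13·b = 124.6
K₂O: 0.06·a + 0.44·b = 157.64
Eliminate a: (row1) − 0.1/0.06·(row2) → -0.603333·b = -138.133, so b = 228.9503.
Back-substitute: a = (124.6 − 0.13·228.9503) / 0.1 = 948.3646.

948.36 lb product A, 228.95 lb potassium nitrate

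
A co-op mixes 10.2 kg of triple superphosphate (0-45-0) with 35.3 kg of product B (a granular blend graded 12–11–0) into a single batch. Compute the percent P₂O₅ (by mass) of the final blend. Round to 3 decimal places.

Total mass = 10.2 + 35.3 = 45.5 kg.
P₂O₅ mass = 45%×10.2 + 11%×35.3 = 8.473 kg.
% P₂O₅ = 8.473 / 45.5 = 18.62198%.

18.622% P₂O₅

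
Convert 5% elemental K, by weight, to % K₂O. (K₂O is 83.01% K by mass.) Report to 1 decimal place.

6.0% K₂O

%K₂O = 5 / 0.8301 = 6.02337%.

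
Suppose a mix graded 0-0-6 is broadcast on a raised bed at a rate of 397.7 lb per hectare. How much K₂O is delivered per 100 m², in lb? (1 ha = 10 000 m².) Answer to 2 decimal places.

0.24 lb K₂O per hundred sq m

K₂O per hectare = 397.7 × 6% = 23.862 lb.
Convert to per 100 m²: 23.862 × 0.01 = 0.23862 lb.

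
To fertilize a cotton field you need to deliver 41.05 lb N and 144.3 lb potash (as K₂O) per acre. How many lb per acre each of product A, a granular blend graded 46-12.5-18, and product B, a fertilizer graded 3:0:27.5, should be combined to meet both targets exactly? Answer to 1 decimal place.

57.5 lb product A, 487.1 lb product B

With a, b = lb per acre of product A and product B:
N: 0.46·a + 0.03·b = 41.05
K₂O: 0.18·a + 0.275·b = 144.3
Eliminate b: (row1) − 0.03/0.275·(row2) → 0.440364·a = 25.3082, so a = 57.4711.
Then b = (144.3 − 0.18·57.4711) / 0.275 = 487.11.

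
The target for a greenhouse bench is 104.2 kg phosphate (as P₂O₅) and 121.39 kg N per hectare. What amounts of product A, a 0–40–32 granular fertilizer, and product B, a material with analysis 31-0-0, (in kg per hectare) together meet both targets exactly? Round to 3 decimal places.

Per-hectare balance (a = product A, b = product B):
P₂O₅: 0.4·a + 0·b = 104.2
N: 0·a + 0.31·b = 121.39
Solving simultaneously: a = 260.5, b = 391.5806.

260.500 kg product A, 391.581 kg product B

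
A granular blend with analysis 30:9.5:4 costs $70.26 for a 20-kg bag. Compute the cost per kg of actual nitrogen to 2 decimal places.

N in bag = 20 × 30% = 6 kg.
Cost per kg N = $70.26 / 6 = $11.7100.

$11.71 per kg N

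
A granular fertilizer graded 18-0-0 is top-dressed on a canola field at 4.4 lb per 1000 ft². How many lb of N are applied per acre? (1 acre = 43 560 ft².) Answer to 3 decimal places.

nitrogen per 1000 ft² = 4.4 × 18% = 0.792 lb.
Convert to per acre: 0.792 × 43.56 = 34.4995 lb.

34.500 lb N per acre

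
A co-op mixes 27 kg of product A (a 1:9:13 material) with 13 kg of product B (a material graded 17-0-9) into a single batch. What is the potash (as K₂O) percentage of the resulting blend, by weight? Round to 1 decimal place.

11.7% K₂O

Total mass = 27 + 13 = 40 kg.
K₂O mass = 13%×27 + 9%×13 = 4.68 kg.
% K₂O = 4.68 / 40 = 11.7%.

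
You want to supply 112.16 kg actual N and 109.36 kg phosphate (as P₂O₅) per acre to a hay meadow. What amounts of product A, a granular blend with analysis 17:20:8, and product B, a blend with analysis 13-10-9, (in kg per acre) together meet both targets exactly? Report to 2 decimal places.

With a, b = kg per acre of product A and product B:
N: 0.17·a + 0.13·b = 112.16
P₂O₅: 0.2·a + 0.1·b = 109.36
Solving simultaneously: a = 333.422, b = 426.756.

333.42 kg product A, 426.76 kg product B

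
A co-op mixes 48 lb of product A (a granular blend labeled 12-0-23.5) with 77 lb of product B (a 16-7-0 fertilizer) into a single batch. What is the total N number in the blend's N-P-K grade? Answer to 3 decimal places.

14.464% N

Total mass = 48 + 77 = 125 lb.
N mass = 12%×48 + 16%×77 = 18.08 lb.
% N = 18.08 / 125 = 14.464%.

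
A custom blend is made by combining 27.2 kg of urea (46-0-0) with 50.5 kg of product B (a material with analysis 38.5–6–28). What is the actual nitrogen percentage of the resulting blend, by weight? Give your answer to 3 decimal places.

Total mass = 27.2 + 50.5 = 77.7 kg.
N mass = 46%×27.2 + 38.5%×50.5 = 31.9545 kg.
% N = 31.9545 / 77.7 = 41.12548%.

41.125% N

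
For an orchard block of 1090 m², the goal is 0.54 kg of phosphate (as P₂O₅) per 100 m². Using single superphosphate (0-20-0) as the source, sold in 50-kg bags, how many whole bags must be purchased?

1 bags

Product per 100 m² = 0.54 / 20% = 2.7 kg.
Total product = 2.7 × 1090 / 100 = 29.43 kg.
Bags = ⌈29.43 / 50⌉ = 1.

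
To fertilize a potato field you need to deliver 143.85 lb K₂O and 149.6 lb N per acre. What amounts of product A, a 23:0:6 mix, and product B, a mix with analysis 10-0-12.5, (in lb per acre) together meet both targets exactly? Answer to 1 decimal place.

189.7 lb product A, 1059.8 lb product B

Let a = lb of product A, b = lb of product B (per acre).
K₂O: 0.06·a + 0.125·b = 143.85
N: 0.23·a + 0.1·b = 149.6
Eliminate b: (row1) − 0.125/0.1·(row2) → -0.2275·a = -43.15, so a = 189.67.
Then b = (149.6 − 0.23·189.67) / 0.1 = 1059.76.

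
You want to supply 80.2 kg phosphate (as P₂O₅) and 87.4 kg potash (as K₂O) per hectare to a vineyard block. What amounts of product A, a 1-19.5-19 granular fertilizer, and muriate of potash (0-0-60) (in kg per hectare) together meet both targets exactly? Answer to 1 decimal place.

411.3 kg product A, 15.4 kg muriate of potash

Let a = kg of product A, b = kg of muriate of potash (per hectare).
P₂O₅: 0.195·a + 0·b = 80.2
K₂O: 0.19·a + 0.6·b = 87.4
From row1: a = (80.2 − 0·b) / 0.195.
Into row2: 0.19·(80.2 − 0·b)/0.195 + 0.6·b = 87.4 → b = 15.4274, a = 411.282.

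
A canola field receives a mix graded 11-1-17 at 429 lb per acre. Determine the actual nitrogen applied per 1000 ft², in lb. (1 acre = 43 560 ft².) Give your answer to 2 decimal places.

1.08 lb N per thousand sq ft

nitrogen per acre = 429 × 11% = 47.19 lb.
Convert to per 1000 ft²: 47.19 × 0.0229568 = 1.08333 lb.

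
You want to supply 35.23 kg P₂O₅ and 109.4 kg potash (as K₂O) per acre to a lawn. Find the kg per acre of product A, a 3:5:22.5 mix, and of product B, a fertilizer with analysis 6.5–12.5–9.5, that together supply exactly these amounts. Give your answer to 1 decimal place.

Per-acre balance (a = product A, b = product B):
P₂O₅: 0.05·a + 0.125·b = 35.23
K₂O: 0.225·a + 0.095·b = 109.4
Solving simultaneously: a = 441.846, b = 105.102.

441.8 kg product A, 105.1 kg product B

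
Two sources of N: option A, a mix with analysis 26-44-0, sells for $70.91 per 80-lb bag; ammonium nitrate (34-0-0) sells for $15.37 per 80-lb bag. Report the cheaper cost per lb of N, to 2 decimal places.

$0.57 per lb N (ammonium nitrate)

option A: N per bag = 80 × 26% = 20.8 lb; cost = 70.91 / 20.8 = $3.4091/lb N.
ammonium nitrate: N per bag = 80 × 34% = 27.2 lb; cost = 15.37 / 27.2 = $0.5651/lb N.
ammonium nitrate is cheaper.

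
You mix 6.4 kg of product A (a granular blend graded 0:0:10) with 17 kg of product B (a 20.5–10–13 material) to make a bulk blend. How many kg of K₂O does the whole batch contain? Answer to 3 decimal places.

K₂O mass = 10%×6.4 + 13%×17 = 2.85 kg.

2.850 kg K₂O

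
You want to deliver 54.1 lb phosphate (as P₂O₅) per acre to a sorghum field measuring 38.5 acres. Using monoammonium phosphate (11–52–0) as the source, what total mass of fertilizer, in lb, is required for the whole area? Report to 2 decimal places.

4005.48 lb

Product per acre = 54.1 / 52% = 104.038 lb.
Total product = 104.038 × 38.5 = 4005.481 lb.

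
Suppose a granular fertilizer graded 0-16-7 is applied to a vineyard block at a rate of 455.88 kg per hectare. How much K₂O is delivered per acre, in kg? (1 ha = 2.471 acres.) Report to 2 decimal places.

12.91 kg K₂O per acre

K₂O per hectare = 455.88 × 7% = 31.9116 kg.
Convert to per acre: 31.9116 × 0.404694 = 12.9144 kg.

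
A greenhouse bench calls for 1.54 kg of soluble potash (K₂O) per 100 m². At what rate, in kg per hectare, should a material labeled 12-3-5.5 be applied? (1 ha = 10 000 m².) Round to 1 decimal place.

Product per 100 m² = 1.54 / 5.5% = 28 kg.
Convert to per hectare: 28 × 100 = 2800 kg.

2800.0 kg of product per hectare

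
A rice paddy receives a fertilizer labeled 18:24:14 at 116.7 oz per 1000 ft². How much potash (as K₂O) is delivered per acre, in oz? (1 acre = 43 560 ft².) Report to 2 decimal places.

K₂O per 1000 ft² = 116.7 × 14% = 16.338 oz.
Convert to per acre: 16.338 × 43.56 = 711.683 oz.

711.68 oz K₂O per acre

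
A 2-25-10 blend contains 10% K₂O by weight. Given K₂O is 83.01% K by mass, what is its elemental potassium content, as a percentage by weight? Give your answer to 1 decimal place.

8.3% K

%K = 10 × 0.8301 = 8.301%.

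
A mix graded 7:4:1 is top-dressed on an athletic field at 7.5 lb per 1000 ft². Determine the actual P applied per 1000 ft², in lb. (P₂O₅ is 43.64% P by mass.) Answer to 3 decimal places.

P₂O₅ per 1000 ft² = 7.5 × 4% = 0.3 lb.
Elemental P = 0.3 × 0.4364 = 0.13092 lb per 1000 ft².

0.131 lb P per thousand sq ft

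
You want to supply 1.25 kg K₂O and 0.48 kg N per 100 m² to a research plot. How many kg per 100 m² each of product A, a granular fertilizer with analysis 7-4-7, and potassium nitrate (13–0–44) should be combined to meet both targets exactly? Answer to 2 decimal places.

2.24 kg product A, 2.48 kg potassium nitrate

Per-100 m² balance (a = product A, b = potassium nitrate):
K₂O: 0.07·a + 0.44·b = 1.25
N: 0.07·a + 0.13·b = 0.48
From row1: a = (1.25 − 0.44·b) / 0.07.
Into row2: 0.07·(1.25 − 0.44·b)/0.07 + 0.13·b = 0.48 → b = 2.48387, a = 2.24424.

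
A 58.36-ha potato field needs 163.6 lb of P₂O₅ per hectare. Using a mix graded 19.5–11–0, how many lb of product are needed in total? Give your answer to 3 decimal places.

Product per hectare = 163.6 / 11% = 1487.27 lb.
Total product = 1487.27 × 58.36 = 86797.2364 lb.

86797.236 lb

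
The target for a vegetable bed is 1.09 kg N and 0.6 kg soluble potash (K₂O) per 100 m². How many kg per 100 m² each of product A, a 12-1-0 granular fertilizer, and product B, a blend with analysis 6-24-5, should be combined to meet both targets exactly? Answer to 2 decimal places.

Per-100 m² balance (a = product A, b = product B):
N: 0.12·a + 0.06·b = 1.09
K₂O: 0·a + 0.05·b = 0.6
Solving simultaneously: a = 3.08333, b = 12.

3.08 kg product A, 12.00 kg product B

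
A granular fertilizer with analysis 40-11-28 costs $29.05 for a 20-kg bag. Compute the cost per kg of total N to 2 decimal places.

$3.63 per kg N

N in bag = 20 × 40% = 8 kg.
Cost per kg N = $29.05 / 8 = $3.6313.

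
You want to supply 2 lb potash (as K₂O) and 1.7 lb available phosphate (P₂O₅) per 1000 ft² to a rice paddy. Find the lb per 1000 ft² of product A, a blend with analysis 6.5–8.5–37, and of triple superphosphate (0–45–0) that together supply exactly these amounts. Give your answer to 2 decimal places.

Let a = lb of product A, b = lb of triple superphosphate (per 1000 ft²).
K₂O: 0.37·a + 0·b = 2
P₂O₅: 0.085·a + 0.45·b = 1.7
Eliminate b: (row1) − 0/0.45·(row2) → 0.37·a = 2, so a = 5.40541.
Then b = (1.7 − 0.085·5.40541) / 0.45 = 2.75676.

5.41 lb product A, 2.76 lb triple superphosphate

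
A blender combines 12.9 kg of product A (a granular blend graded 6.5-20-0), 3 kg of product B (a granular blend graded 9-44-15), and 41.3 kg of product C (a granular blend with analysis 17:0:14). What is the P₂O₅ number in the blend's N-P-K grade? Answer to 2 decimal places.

6.82% P₂O₅

Total mass = 12.9 + 3 + 41.3 = 57.2 kg.
P₂O₅ mass = 20%×12.9 + 44%×3 + 0%×41.3 = 3.9 kg.
% P₂O₅ = 3.9 / 57.2 = 6.81818%.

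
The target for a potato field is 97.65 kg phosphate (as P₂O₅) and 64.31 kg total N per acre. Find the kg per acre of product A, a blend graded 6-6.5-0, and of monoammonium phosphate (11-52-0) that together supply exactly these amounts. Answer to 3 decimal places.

Let a = kg of product A, b = kg of monoammonium phosphate (per acre).
P₂O₅: 0.065·a + 0.52·b = 97.65
N: 0.06·a + 0.11·b = 64.31
Solving simultaneously: a = 943.85447, b = 69.8067.

943.854 kg product A, 69.807 kg monoammonium phosphate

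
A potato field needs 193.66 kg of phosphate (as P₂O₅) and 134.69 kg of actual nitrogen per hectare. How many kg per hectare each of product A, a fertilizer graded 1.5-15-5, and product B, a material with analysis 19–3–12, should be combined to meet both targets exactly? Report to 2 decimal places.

Let a = kg of product A, b = kg of product B (per hectare).
P₂O₅: 0.15·a + 0.03·b = 193.66
N: 0.015·a + 0.19·b = 134.69
Solving simultaneously: a = 1167.725, b = 616.706.

1167.73 kg product A, 616.71 kg product B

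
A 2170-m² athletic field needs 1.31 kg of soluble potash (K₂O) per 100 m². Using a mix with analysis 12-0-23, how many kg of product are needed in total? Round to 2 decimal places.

Product per 100 m² = 1.31 / 23% = 5.69565 kg.
Total product = 5.69565 × 2170 / 100 = 123.596 kg.

123.60 kg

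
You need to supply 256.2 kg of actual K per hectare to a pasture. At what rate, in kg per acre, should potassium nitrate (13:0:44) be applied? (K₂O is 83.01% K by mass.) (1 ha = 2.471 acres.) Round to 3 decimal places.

As K₂O: 256.2 / 0.8301 = 308.638 kg per hectare.
Product per hectare = 308.638 / 44% = 701.449 kg.
Convert to per acre: 701.449 × 0.404694 = 283.87248 kg.

283.872 kg of product per acre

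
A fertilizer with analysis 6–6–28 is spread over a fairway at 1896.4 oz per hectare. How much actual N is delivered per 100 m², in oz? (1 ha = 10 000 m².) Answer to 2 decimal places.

1.14 oz N per hundred sq m

nitrogen per hectare = 1896.4 × 6% = 113.784 oz.
Convert to per 100 m²: 113.784 × 0.01 = 1.13784 oz.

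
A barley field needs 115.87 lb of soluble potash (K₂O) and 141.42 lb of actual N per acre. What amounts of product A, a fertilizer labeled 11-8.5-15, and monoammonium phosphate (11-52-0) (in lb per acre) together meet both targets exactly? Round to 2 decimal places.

With a, b = lb per acre of product A and monoammonium phosphate:
K₂O: 0.15·a + 0·b = 115.87
N: 0.11·a + 0.11·b = 141.42
Eliminate a: (row1) − 0.15/0.11·(row2) → -0.15·b = -76.9755, so b = 513.1697.
Back-substitute: a = (115.87 − 0·513.1697) / 0.15 = 772.467.

772.47 lb product A, 513.17 lb monoammonium phosphate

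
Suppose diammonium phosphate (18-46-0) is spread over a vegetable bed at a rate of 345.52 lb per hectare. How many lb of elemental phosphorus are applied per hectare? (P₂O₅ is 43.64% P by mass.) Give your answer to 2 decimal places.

P₂O₅ per hectare = 345.52 × 46% = 158.939 lb.
Elemental P = 158.939 × 0.4364 = 69.3611 lb per hectare.

69.36 lb P per hectare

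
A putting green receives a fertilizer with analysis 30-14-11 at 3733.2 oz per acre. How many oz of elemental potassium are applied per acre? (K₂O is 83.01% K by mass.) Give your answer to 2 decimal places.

340.88 oz K per acre

K₂O per acre = 3733.2 × 11% = 410.652 oz.
Elemental K = 410.652 × 0.8301 = 340.882 oz per acre.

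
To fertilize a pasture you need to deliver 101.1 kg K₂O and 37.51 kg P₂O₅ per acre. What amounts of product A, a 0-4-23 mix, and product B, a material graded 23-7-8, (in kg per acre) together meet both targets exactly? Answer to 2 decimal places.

Per-acre balance (a = product A, b = product B):
K₂O: 0.23·a + 0.08·b = 101.1
P₂O₅: 0.04·a + 0.07·b = 37.51
Eliminate b: (row1) − 0.08/0.07·(row2) → 0.184286·a = 58.2314, so a = 315.984.
Then b = (37.51 − 0.04·315.984) / 0.07 = 355.2946.

315.98 kg product A, 355.29 kg product B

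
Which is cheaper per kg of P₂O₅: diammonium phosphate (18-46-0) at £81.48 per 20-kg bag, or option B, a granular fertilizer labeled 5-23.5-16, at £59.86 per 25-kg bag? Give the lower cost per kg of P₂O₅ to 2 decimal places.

diammonium phosphate: P₂O₅ per bag = 20 × 46% = 9.2 kg; cost = 81.48 / 9.2 = £8.8565/kg P₂O₅.
option B: P₂O₅ per bag = 25 × 23.5% = 5.875 kg; cost = 59.86 / 5.875 = £10.1889/kg P₂O₅.
diammonium phosphate is cheaper.

£8.86 per kg P₂O₅ (diammonium phosphate)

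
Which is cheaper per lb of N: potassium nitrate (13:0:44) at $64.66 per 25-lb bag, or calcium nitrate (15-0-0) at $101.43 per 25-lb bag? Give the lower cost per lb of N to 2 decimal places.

$19.90 per lb N (potassium nitrate)

potassium nitrate: N per bag = 25 × 13% = 3.25 lb; cost = 64.66 / 3.25 = $19.8954/lb N.
calcium nitrate: N per bag = 25 × 15% = 3.75 lb; cost = 101.43 / 3.75 = $27.0480/lb N.
potassium nitrate is cheaper.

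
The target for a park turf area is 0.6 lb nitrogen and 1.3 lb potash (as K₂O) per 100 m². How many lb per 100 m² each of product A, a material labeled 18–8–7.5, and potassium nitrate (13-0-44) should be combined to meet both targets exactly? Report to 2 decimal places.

1.37 lb product A, 2.72 lb potassium nitrate

With a, b = lb per 100 m² of product A and potassium nitrate:
N: 0.18·a + 0.13·b = 0.6
K₂O: 0.075·a + 0.44·b = 1.3
From row1: a = (0.6 − 0.13·b) / 0.18.
Into row2: 0.075·(0.6 − 0.13·b)/0.18 + 0.44·b = 1.3 → b = 2.72138, a = 1.36789.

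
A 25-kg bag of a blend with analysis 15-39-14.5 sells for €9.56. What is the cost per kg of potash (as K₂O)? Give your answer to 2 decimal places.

K₂O in bag = 25 × 14.5% = 3.625 kg.
Cost per kg K₂O = €9.56 / 3.625 = €2.6372.

€2.64 per kg K₂O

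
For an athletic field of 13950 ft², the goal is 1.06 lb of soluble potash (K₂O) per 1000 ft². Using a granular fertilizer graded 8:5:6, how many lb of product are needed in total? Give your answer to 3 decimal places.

246.450 lb

Product per 1000 ft² = 1.06 / 6% = 17.6667 lb.
Total product = 17.6667 × 13950 / 1000 = 246.45 lb.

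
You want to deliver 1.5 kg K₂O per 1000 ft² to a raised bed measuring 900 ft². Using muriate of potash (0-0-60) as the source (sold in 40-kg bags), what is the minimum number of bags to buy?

Product per 1000 ft² = 1.5 / 60% = 2.5 kg.
Total product = 2.5 × 900 / 1000 = 2.25 kg.
Bags = ⌈2.25 / 40⌉ = 1.

1 bags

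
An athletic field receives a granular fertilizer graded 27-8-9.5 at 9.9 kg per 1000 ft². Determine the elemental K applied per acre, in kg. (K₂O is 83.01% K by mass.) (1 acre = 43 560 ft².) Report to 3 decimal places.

34.008 kg K per acre

K₂O per 1000 ft² = 9.9 × 9.5% = 0.9405 kg.
Elemental K = 0.9405 × 0.8301 = 0.780709 kg per 1000 ft².
Convert to per acre: 0.780709 × 43.56 = 34.0077 kg.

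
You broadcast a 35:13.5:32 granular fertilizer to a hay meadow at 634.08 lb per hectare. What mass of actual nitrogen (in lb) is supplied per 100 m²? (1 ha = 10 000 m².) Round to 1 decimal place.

nitrogen per hectare = 634.08 × 35% = 221.928 lb.
Convert to per 100 m²: 221.928 × 0.01 = 2.21928 lb.

2.2 lb N per hundred sq m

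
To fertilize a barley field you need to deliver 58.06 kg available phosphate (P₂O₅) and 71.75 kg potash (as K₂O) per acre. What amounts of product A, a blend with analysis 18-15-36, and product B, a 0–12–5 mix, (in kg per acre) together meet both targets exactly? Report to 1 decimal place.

159.9 kg product A, 284.0 kg product B

With a, b = kg per acre of product A and product B:
P₂O₅: 0.15·a + 0.12·b = 58.06
K₂O: 0.36·a + 0.05·b = 71.75
Solving simultaneously: a = 159.86, b = 284.008.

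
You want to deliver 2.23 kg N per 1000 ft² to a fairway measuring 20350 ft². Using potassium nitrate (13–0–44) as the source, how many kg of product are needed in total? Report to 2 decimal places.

349.08 kg

Product per 1000 ft² = 2.23 / 13% = 17.1538 kg.
Total product = 17.1538 × 20350 / 1000 = 349.081 kg.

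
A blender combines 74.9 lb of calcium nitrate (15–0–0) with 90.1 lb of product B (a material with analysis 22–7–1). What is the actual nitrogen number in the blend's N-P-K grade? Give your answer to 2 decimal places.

Total mass = 74.9 + 90.1 = 165 lb.
N mass = 15%×74.9 + 22%×90.1 = 31.057 lb.
% N = 31.057 / 165 = 18.8224%.

18.82% N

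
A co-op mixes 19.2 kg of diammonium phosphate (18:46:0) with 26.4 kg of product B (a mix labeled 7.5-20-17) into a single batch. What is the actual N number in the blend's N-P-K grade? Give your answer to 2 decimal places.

Total mass = 19.2 + 26.4 = 45.6 kg.
N mass = 18%×19.2 + 7.5%×26.4 = 5.436 kg.
% N = 5.436 / 45.6 = 11.9211%.

11.92% N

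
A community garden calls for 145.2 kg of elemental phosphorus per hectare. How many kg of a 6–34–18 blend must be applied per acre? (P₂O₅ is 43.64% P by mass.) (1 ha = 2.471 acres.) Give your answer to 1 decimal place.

396.0 kg of product per acre

As P₂O₅: 145.2 / 0.4364 = 332.722 kg per hectare.
Product per hectare = 332.722 / 34% = 978.595 kg.
Convert to per acre: 978.595 × 0.404694 = 396.032 kg.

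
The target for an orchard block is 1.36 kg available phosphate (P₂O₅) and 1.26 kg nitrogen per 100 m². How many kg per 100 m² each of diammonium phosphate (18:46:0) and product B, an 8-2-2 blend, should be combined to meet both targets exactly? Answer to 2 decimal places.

Let a = kg of diammonium phosphate, b = kg of product B (per 100 m²).
P₂O₅: 0.46·a + 0.02·b = 1.36
N: 0.18·a + 0.08·b = 1.26
From row1: a = (1.36 − 0.02·b) / 0.46.
Into row2: 0.18·(1.36 − 0.02·b)/0.46 + 0.08·b = 1.26 → b = 10.0843, a = 2.51807.

2.52 kg diammonium phosphate, 10.08 kg product B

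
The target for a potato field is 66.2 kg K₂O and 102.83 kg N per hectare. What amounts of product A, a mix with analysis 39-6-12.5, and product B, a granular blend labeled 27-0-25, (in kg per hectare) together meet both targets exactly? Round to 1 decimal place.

Let a = kg of product A, b = kg of product B (per hectare).
K₂O: 0.125·a + 0.25·b = 66.2
N: 0.39·a + 0.27·b = 102.83
Eliminate b: (row1) − 0.25/0.27·(row2) → -0.236111·a = -29.013, so a = 122.878.
Then b = (102.83 − 0.39·122.878) / 0.27 = 203.361.

122.9 kg product A, 203.4 kg product B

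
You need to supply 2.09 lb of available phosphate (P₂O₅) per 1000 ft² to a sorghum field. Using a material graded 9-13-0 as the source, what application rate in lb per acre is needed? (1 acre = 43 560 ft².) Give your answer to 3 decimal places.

700.311 lb of product per acre

Product per 1000 ft² = 2.09 / 13% = 16.0769 lb.
Convert to per acre: 16.0769 × 43.56 = 700.3108 lb.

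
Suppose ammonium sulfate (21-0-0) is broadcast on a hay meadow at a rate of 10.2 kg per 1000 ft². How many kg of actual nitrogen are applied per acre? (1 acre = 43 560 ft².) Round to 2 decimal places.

93.31 kg N per acre

nitrogen per 1000 ft² = 10.2 × 21% = 2.142 kg.
Convert to per acre: 2.142 × 43.56 = 93.3055 kg.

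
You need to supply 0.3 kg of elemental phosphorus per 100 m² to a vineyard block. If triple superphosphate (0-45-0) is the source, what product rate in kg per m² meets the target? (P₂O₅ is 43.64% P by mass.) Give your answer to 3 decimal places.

As P₂O₅: 0.3 / 0.4364 = 0.687443 kg per 100 m².
Product per 100 m² = 0.687443 / 45% = 1.52765 kg.
Convert to per m²: 1.52765 × 0.01 = 0.0152765 kg.

0.015 kg of product per sq m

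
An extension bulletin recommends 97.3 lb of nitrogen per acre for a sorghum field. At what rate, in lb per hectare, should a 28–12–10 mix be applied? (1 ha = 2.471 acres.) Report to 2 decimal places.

Product per acre = 97.3 / 28% = 347.5 lb.
Convert to per hectare: 347.5 × 2.471 = 858.672 lb.

858.67 lb of product per hectare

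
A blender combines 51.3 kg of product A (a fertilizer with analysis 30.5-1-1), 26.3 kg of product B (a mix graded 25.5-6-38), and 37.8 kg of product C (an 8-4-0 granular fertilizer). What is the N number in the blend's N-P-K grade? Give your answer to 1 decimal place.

Total mass = 51.3 + 26.3 + 37.8 = 115.4 kg.
N mass = 30.5%×51.3 + 25.5%×26.3 + 8%×37.8 = 25.377 kg.
% N = 25.377 / 115.4 = 21.9905%.

22.0% N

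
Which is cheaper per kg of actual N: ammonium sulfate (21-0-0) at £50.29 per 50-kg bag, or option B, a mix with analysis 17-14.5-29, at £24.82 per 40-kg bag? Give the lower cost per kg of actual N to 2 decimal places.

ammonium sulfate: N per bag = 50 × 21% = 10.5 kg; cost = 50.29 / 10.5 = £4.7895/kg N.
option B: N per bag = 40 × 17% = 6.8 kg; cost = 24.82 / 6.8 = £3.6500/kg N.
option B is cheaper.

£3.65 per kg N (option B)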